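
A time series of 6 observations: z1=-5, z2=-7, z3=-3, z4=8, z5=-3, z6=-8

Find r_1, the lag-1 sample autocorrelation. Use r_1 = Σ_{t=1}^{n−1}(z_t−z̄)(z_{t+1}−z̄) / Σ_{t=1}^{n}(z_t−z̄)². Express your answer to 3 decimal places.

0.048

Mean z̄ = (-5 − 7 − 3 + 8 − 3 − 8)/6 = -3.0000
Σ(z_t−z̄)(z_{t+1}−z̄) = (8.0000) + (0.0000) + (0.0000) + (0.0000) + (0.0000) = 8.0000
Denominator Σ(z_t−z̄)² = 166.0000
r_1 = 8.0000 / 166.0000 = 0.048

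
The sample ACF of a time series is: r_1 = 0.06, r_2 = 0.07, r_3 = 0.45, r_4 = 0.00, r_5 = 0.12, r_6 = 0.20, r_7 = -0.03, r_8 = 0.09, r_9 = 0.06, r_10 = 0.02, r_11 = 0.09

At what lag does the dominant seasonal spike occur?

3

The largest autocorrelation is r_3 = 0.45, with a weaker echo at lag 6 (0.20); the remaining lags stay at or below 0.12.
The dominant spike at lag 3 indicates a seasonal period of 3.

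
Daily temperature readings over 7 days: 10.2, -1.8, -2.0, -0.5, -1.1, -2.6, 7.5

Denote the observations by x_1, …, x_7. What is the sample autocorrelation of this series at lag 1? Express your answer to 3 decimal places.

-0.127

Mean x̄ = (10.2 − 1.8 − 2.0 − 0.5 − 1.1 − 2.6 + 7.5)/7 = 1.3857
Deviations from mean: 8.8143, -3.1857, -3.3857, -1.8857, -2.4857, -3.9857, 6.1143
Numerator Σ_{t=1}^{6}(x_t−x̄)(x_{t+1}−x̄) = -20.6845
Denominator Σ(x_t−x̄)² = 162.3086
r_1 = -20.6845 / 162.3086 = -0.127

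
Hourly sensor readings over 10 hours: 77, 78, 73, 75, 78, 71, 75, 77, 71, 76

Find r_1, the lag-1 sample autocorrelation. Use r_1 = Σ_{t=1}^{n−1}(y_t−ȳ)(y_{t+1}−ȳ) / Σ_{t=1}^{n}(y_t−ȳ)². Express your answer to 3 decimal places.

Mean ȳ = (77 + 78 + 73 + 75 + 78 + 71 + 75 + 77 + 71 + 76)/10 = 75.1000
Numerator Σ_{t=1}^{9}(y_t−ȳ)(y_{t+1}−ȳ) = -23.8100
Denominator Σ(y_t−ȳ)² = 62.9000
r_1 = -23.8100 / 62.9000 = -0.379

-0.379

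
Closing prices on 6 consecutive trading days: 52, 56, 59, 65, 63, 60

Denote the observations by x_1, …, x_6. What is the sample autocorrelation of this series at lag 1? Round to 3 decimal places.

0.431

Mean x̄ = (52 + 56 + 59 + 65 + 63 + 60)/6 = 59.1667
Deviations from mean: -7.1667, -3.1667, -0.1667, 5.8333, 3.8333, 0.8333
Numerator Σ_{t=1}^{5}(x_t−x̄)(x_{t+1}−x̄) = 47.8056
Denominator Σ(x_t−x̄)² = 110.8333
r_1 = 47.8056 / 110.8333 = 0.431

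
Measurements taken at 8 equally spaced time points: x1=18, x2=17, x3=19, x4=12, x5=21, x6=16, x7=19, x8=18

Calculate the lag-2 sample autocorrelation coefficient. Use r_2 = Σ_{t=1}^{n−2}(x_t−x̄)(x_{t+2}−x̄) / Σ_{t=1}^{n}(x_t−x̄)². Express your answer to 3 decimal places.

0.430

Mean x̄ = (18 + 17 + 19 + 12 + 21 + 16 + 19 + 18)/8 = 17.5000
Deviations from mean: 0.5000, -0.5000, 1.5000, -5.5000, 3.5000, -1.5000, 1.5000, 0.5000
Σ(x_t−x̄)(x_{t+2}−x̄) = (0.7500) + (2.7500) + (5.2500) + (8.2500) + (5.2500) + (-0.7500) = 21.5000
Denominator Σ(x_t−x̄)² = 50.0000
r_2 = 21.5000 / 50.0000 = 0.430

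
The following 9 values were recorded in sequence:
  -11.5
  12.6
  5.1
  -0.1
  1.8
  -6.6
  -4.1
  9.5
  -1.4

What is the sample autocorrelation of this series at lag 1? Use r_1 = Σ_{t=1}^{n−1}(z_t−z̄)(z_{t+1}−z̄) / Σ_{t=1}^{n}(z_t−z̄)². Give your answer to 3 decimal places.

Mean z̄ = (-11.5 + 12.6 + 5.1 − 0.1 + 1.8 − 6.6 − 4.1 + 9.5 − 1.4)/9 = 0.5889
Numerator Σ_{t=1}^{8}(z_t−z̄)(z_{t+1}−z̄) = -129.4646
Denominator Σ(z_t−z̄)² = 469.7289
r_1 = -129.4646 / 469.7289 = -0.276

-0.276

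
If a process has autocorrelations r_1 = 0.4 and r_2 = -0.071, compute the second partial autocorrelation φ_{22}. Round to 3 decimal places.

φ_{22} = (r_2 − r_1²) / (1 − r_1²)
r_1² = (0.4)² = 0.16
Numerator = -0.071 − 0.1600 = -0.2310; denominator = 1 − 0.1600 = 0.8400
φ_{22} = -0.2310 / 0.8400 = -0.275

-0.275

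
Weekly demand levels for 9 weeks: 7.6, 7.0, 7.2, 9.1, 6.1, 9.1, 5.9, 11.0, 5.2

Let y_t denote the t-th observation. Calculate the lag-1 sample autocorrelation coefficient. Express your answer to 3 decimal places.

Mean ȳ = (7.6 + 7.0 + 7.2 + 9.1 + 6.1 + 9.1 + 5.9 + 11.0 + 5.2)/9 = 7.5778
Numerator Σ_{t=1}^{8}(y_t−ȳ)(y_{t+1}−ȳ) = -21.3016
Denominator Σ(y_t−ȳ)² = 27.4756
r_1 = -21.3016 / 27.4756 = -0.775

-0.775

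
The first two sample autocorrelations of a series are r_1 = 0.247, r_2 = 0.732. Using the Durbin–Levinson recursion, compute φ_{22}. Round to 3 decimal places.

φ_{22} = (r_2 − r_1²) / (1 − r_1²)
r_1² = (0.247)² = 0.061009
Numerator = 0.732 − 0.0610 = 0.6710; denominator = 1 − 0.0610 = 0.9390
φ_{22} = 0.6710 / 0.9390 = 0.715

0.715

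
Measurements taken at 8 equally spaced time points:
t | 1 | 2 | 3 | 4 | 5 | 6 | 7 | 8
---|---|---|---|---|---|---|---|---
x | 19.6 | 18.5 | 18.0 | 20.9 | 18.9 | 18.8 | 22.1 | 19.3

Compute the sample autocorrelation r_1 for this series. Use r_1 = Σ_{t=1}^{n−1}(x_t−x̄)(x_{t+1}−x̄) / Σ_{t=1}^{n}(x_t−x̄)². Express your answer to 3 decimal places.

Mean x̄ = (19.6 + 18.5 + 18.0 + 20.9 + 18.9 + 18.8 + 22.1 + 19.3)/8 = 19.5125
Σ(x_t−x̄)(x_{t+1}−x̄) = (-0.0886) + (1.5314) + (-2.0986) + (-0.8498) + (0.4364) + (-1.8436) + (-0.5498) = -3.4627
Denominator Σ(x_t−x̄)² = 12.8688
r_1 = -3.4627 / 12.8688 = -0.269

-0.269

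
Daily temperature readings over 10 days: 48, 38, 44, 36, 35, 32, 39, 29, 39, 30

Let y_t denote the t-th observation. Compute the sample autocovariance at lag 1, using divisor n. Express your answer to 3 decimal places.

-3.300

Mean ȳ = (48 + 38 + 44 + 36 + 35 + 32 + 39 + 29 + 39 + 30)/10 = 37.0000
Σ_{t=1}^{9}(y_t−ȳ)(y_{t+1}−ȳ) = -33.0000
γ_1 = -33.0000 / 10 = -3.300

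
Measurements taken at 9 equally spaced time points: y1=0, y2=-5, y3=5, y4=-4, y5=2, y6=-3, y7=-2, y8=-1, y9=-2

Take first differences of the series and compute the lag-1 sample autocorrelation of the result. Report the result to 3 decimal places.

First differences Δy: -5, 10, -9, 6, -5, 1, 1, -1
Mean of differences = -0.2500
Numerator Σ(Δy_t−Δȳ)(Δy_{t+1}−Δȳ) = -228.0625
Denominator Σ(Δy_t−Δȳ)² = 269.5000
r_1(Δy) = -228.0625 / 269.5000 = -0.846

-0.846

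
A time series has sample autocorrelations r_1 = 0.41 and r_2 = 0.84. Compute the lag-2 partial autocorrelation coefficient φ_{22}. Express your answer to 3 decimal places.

0.808

φ_{22} = (r_2 − r_1²) / (1 − r_1²)
r_1² = (0.41)² = 0.1681
Numerator = 0.84 − 0.1681 = 0.6719; denominator = 1 − 0.1681 = 0.8319
φ_{22} = 0.6719 / 0.8319 = 0.808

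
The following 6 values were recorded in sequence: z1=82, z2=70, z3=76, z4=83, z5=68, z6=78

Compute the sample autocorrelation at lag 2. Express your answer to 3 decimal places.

Mean z̄ = (82 + 70 + 76 + 83 + 68 + 78)/6 = 76.1667
Deviations from mean: 5.8333, -6.1667, -0.1667, 6.8333, -8.1667, 1.8333
Σ(z_t−z̄)(z_{t+2}−z̄) = (-0.9722) + (-42.1389) + (1.3611) + (12.5278) = -29.2222
Denominator Σ(z_t−z̄)² = 188.8333
r_2 = -29.2222 / 188.8333 = -0.155

-0.155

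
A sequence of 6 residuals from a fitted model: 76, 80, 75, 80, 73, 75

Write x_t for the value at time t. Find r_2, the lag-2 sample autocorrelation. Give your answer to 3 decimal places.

0.313

Mean x̄ = (76 + 80 + 75 + 80 + 73 + 75)/6 = 76.5000
Deviations from mean: -0.5000, 3.5000, -1.5000, 3.5000, -3.5000, -1.5000
Σ(x_t−x̄)(x_{t+2}−x̄) = (0.7500) + (12.2500) + (5.2500) + (-5.2500) = 13.0000
Denominator Σ(x_t−x̄)² = 41.5000
r_2 = 13.0000 / 41.5000 = 0.313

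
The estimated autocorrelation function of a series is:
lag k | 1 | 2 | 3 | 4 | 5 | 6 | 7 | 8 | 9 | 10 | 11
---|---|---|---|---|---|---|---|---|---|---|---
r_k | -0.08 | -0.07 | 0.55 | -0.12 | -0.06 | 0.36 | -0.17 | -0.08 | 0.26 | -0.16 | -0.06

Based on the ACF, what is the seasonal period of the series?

The largest autocorrelation is r_3 = 0.55, with weaker echoes at lags 6 (0.36) and 9 (0.26); the remaining lags stay at or below -0.06.
The dominant spike at lag 3 indicates a seasonal period of 3.

3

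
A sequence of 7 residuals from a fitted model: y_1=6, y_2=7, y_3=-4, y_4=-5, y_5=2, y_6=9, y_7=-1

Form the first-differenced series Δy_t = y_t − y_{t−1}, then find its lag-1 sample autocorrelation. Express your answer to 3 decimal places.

First differences Δy: 1, -11, -1, 7, 7, -10
Mean of differences = -1.1667
Numerator Σ(Δy_t−Δȳ)(Δy_{t+1}−Δȳ) = -27.0278
Denominator Σ(Δy_t−Δȳ)² = 312.8333
r_1(Δy) = -27.0278 / 312.8333 = -0.086

-0.086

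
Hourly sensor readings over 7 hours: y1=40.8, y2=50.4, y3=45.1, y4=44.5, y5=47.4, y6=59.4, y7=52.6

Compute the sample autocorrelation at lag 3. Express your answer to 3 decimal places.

Mean ȳ = (40.8 + 50.4 + 45.1 + 44.5 + 47.4 + 59.4 + 52.6)/7 = 48.6000
Numerator Σ_{t=1}^{4}(y_t−ȳ)(y_{t+3}−ȳ) = -24.3800
Denominator Σ(y_t−ȳ)² = 227.2200
r_3 = -24.3800 / 227.2200 = -0.107

-0.107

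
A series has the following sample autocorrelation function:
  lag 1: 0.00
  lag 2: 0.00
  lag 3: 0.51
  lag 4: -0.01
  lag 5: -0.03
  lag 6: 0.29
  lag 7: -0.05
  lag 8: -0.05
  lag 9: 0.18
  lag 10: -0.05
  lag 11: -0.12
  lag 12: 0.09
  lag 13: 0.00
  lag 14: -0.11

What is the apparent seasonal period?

3

The largest autocorrelation is r_3 = 0.51, with weaker echoes at lags 6 (0.29) and 9 (0.18); the remaining lags stay at or below 0.09.
The dominant spike at lag 3 indicates a seasonal period of 3.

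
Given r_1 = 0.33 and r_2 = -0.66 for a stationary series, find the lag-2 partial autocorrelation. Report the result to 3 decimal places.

-0.863

φ_{22} = (r_2 − r_1²) / (1 − r_1²)
r_1² = (0.33)² = 0.1089
Numerator = -0.66 − 0.1089 = -0.7689; denominator = 1 − 0.1089 = 0.8911
φ_{22} = -0.7689 / 0.8911 = -0.863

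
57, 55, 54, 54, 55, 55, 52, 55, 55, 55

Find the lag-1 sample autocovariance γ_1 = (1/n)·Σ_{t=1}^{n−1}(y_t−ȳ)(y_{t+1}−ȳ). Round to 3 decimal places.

-0.059

Mean ȳ = (57 + 55 + 54 + 54 + 55 + 55 + 52 + 55 + 55 + 55)/10 = 54.7000
Σ_{t=1}^{9}(y_t−ȳ)(y_{t+1}−ȳ) = -0.5900
γ_1 = -0.5900 / 10 = -0.059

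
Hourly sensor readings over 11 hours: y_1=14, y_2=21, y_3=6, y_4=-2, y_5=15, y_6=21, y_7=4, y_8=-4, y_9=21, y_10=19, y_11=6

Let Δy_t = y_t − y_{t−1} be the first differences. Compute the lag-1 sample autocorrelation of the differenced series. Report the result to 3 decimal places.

-0.117

First differences Δy: 7, -15, -8, 17, 6, -17, -8, 25, -2, -13
Mean of differences = -0.8000
Numerator Σ(Δy_t−Δȳ)(Δy_{t+1}−Δȳ) = -211.2400
Denominator Σ(Δy_t−Δȳ)² = 1807.6000
r_1(Δy) = -211.2400 / 1807.6000 = -0.117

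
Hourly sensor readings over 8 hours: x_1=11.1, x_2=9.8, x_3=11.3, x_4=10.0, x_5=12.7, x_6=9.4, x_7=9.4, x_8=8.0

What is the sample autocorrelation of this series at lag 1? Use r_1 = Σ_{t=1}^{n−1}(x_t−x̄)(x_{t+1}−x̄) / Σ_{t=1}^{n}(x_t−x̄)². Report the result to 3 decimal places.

Mean x̄ = (11.1 + 9.8 + 11.3 + 10.0 + 12.7 + 9.4 + 9.4 + 8.0)/8 = 10.2125
Deviations from mean: 0.8875, -0.4125, 1.0875, -0.2125, 2.4875, -0.8125, -0.8125, -2.2125
Σ(x_t−x̄)(x_{t+1}−x̄) = (-0.3661) + (-0.4486) + (-0.2311) + (-0.5286) + (-2.0211) + (0.6602) + (1.7977) = -1.1377
Denominator Σ(x_t−x̄)² = 14.5888
r_1 = -1.1377 / 14.5888 = -0.078

-0.078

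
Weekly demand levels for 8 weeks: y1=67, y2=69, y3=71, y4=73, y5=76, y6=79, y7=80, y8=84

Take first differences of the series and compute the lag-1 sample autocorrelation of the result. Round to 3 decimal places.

-0.457

First differences Δy: 2, 2, 2, 3, 3, 1, 4
Mean of differences = 2.4286
Numerator Σ(Δy_t−Δȳ)(Δy_{t+1}−Δȳ) = -2.6122
Denominator Σ(Δy_t−Δȳ)² = 5.7143
r_1(Δy) = -2.6122 / 5.7143 = -0.457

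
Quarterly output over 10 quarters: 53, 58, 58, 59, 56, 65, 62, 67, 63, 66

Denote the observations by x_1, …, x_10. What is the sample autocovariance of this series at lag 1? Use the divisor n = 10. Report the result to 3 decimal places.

6.091

Mean x̄ = (53 + 58 + 58 + 59 + 56 + 65 + 62 + 67 + 63 + 66)/10 = 60.7000
Σ_{t=1}^{9}(x_t−x̄)(x_{t+1}−x̄) = 60.9100
γ_1 = 60.9100 / 10 = 6.091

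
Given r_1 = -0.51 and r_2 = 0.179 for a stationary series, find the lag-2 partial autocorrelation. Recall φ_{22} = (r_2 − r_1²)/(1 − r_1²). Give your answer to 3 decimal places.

-0.110

φ_{22} = (r_2 − r_1²) / (1 − r_1²)
r_1² = (-0.51)² = 0.2601
Numerator = 0.179 − 0.2601 = -0.0811; denominator = 1 − 0.2601 = 0.7399
φ_{22} = -0.0811 / 0.7399 = -0.110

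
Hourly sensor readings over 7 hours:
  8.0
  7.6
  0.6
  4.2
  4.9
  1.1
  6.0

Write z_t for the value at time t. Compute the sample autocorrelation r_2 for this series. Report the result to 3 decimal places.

Mean z̄ = (8.0 + 7.6 + 0.6 + 4.2 + 4.9 + 1.1 + 6.0)/7 = 4.6286
Deviations from mean: 3.3714, 2.9714, -4.0286, -0.4286, 0.2714, -3.5286, 1.3714
Σ(z_t−z̄)(z_{t+2}−z̄) = (-13.5820) + (-1.2735) + (-1.0935) + (1.5122) + (0.3722) = -14.0645
Denominator Σ(z_t−z̄)² = 51.0143
r_2 = -14.0645 / 51.0143 = -0.276

-0.276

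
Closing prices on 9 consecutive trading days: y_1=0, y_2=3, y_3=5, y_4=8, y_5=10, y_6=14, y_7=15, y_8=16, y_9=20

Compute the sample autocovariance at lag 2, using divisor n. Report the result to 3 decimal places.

14.417

Mean ȳ = (0 + 3 + 5 + 8 + 10 + 14 + 15 + 16 + 20)/9 = 10.1111
Σ_{t=1}^{7}(y_t−ȳ)(y_{t+2}−ȳ) = 129.7531
γ_2 = 129.7531 / 9 = 14.417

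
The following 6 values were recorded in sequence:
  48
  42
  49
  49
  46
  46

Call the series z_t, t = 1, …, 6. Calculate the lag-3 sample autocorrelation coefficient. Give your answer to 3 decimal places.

0.132

Mean z̄ = (48 + 42 + 49 + 49 + 46 + 46)/6 = 46.6667
Numerator Σ_{t=1}^{3}(z_t−z̄)(z_{t+3}−z̄) = 4.6667
Denominator Σ(z_t−z̄)² = 35.3333
r_3 = 4.6667 / 35.3333 = 0.132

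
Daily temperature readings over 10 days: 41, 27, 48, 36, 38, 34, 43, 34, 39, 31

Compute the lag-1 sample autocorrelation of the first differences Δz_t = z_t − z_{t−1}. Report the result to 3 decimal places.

-0.738

First differences Δz: -14, 21, -12, 2, -4, 9, -9, 5, -8
Mean of differences = -1.1111
Numerator Σ(Δz_t−Δz̄)(Δz_{t+1}−Δz̄) = -767.9012
Denominator Σ(Δz_t−Δz̄)² = 1040.8889
r_1(Δz) = -767.9012 / 1040.8889 = -0.738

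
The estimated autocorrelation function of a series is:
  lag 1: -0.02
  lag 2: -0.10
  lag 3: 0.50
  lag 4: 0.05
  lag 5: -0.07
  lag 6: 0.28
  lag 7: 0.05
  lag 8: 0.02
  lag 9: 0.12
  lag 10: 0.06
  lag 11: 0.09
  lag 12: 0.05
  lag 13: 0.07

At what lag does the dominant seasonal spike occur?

3

The largest autocorrelation is r_3 = 0.50, with a weaker echo at lag 6 (0.28); the remaining lags stay at or below 0.12.
The dominant spike at lag 3 indicates a seasonal period of 3.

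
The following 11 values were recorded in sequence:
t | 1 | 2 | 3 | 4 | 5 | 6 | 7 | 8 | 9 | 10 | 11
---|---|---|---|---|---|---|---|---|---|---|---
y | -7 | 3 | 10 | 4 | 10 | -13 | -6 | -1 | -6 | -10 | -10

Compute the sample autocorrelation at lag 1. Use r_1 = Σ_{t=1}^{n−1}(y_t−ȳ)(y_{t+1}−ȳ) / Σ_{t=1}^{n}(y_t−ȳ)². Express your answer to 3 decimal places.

0.278

Mean ȳ = (-7 + 3 + 10 + 4 + 10 − 13 − 6 − 1 − 6 − 10 − 10)/11 = -2.3636
Numerator Σ_{t=1}^{10}(y_t−ȳ)(y_{t+1}−ȳ) = 182.1405
Denominator Σ(y_t−ȳ)² = 654.5455
r_1 = 182.1405 / 654.5455 = 0.278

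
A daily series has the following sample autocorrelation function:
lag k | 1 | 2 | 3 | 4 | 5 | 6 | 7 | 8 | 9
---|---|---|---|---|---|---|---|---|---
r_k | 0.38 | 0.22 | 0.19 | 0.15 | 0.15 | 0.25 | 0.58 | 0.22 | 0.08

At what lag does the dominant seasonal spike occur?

The largest autocorrelation is r_7 = 0.58; the remaining lags stay at or below 0.38. The elevated value at lag 1 (0.38), dropping to 0.22 at lag 2, reflects decaying short-term dependence rather than seasonality.
The dominant spike at lag 7 indicates a seasonal period of 7.

7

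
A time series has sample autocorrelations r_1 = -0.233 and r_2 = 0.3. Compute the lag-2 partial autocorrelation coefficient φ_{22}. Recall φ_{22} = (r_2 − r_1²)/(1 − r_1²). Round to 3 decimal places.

φ_{22} = (r_2 − r_1²) / (1 − r_1²)
r_1² = (-0.233)² = 0.054289
Numerator = 0.3 − 0.0543 = 0.2457; denominator = 1 − 0.0543 = 0.9457
φ_{22} = 0.2457 / 0.9457 = 0.260

0.260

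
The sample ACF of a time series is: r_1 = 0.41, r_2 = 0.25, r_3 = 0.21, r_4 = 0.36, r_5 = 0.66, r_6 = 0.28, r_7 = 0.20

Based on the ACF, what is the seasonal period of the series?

5

The largest autocorrelation is r_5 = 0.66; the remaining lags stay at or below 0.41. The elevated value at lag 1 (0.41), dropping to 0.25 at lag 2, reflects decaying short-term dependence rather than seasonality.
The dominant spike at lag 5 indicates a seasonal period of 5.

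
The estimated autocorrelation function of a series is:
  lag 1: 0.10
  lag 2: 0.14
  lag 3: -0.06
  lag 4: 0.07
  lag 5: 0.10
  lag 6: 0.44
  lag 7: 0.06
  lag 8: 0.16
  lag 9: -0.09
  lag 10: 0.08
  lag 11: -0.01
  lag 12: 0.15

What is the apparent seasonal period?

The largest autocorrelation is r_6 = 0.44; the remaining lags stay at or below 0.16.
The dominant spike at lag 6 indicates a seasonal period of 6.

6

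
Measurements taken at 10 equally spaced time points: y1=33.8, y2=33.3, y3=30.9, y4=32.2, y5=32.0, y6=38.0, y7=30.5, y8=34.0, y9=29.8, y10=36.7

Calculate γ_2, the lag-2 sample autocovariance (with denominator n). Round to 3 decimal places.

1.540

Mean ȳ = (33.8 + 33.3 + 30.9 + 32.2 + 32.0 + 38.0 + 30.5 + 34.0 + 29.8 + 36.7)/10 = 33.1200
Σ_{t=1}^{8}(y_t−ȳ)(y_{t+2}−ȳ) = 15.3992
γ_2 = 15.3992 / 10 = 1.540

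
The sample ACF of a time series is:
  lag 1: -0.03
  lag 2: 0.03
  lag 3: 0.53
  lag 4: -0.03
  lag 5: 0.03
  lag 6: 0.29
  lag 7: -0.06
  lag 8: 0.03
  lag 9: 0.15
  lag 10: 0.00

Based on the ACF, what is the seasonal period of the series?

The largest autocorrelation is r_3 = 0.53, with weaker echoes at lags 6 (0.29) and 9 (0.15); the remaining lags stay at or below 0.03.
The dominant spike at lag 3 indicates a seasonal period of 3.

3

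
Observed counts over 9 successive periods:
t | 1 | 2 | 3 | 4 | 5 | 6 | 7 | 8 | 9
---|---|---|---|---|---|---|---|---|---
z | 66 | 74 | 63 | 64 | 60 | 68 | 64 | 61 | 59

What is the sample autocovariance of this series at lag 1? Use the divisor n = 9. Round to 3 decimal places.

0.765

Mean z̄ = (66 + 74 + 63 + 64 + 60 + 68 + 64 + 61 + 59)/9 = 64.3333
Σ_{t=1}^{8}(z_t−z̄)(z_{t+1}−z̄) = 6.8889
γ_1 = 6.8889 / 9 = 0.765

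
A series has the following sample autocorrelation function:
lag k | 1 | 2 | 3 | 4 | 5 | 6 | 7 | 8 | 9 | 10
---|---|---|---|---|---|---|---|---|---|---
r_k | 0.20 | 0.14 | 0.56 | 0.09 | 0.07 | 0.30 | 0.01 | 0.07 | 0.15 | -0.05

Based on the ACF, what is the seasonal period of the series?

3

The largest autocorrelation is r_3 = 0.56, with a weaker echo at lag 6 (0.30); the remaining lags stay at or below 0.20. The elevated value at lag 1 (0.20), dropping to 0.14 at lag 2, reflects decaying short-term dependence rather than seasonality.
The dominant spike at lag 3 indicates a seasonal period of 3.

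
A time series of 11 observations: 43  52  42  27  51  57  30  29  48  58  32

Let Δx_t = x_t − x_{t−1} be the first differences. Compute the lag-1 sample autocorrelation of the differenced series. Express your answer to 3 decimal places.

First differences Δx: 9, -10, -15, 24, 6, -27, -1, 19, 10, -26
Mean of differences = -1.1000
Numerator Σ(Δx_t−Δx̄)(Δx_{t+1}−Δx̄) = -374.6100
Denominator Σ(Δx_t−Δx̄)² = 2872.9000
r_1(Δx) = -374.6100 / 2872.9000 = -0.130

-0.130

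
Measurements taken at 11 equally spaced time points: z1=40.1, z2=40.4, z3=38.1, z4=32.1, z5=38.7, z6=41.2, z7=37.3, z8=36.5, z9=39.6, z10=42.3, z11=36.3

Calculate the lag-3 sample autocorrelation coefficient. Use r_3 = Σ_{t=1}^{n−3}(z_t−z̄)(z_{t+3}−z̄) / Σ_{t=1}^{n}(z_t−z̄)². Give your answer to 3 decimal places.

Mean z̄ = (40.1 + 40.4 + 38.1 + 32.1 + 38.7 + 41.2 + 37.3 + 36.5 + 39.6 + 42.3 + 36.3)/11 = 38.4182
Numerator Σ_{t=1}^{8}(z_t−z̄)(z_{t+3}−z̄) = -1.4183
Denominator Σ(z_t−z̄)² = 80.4764
r_3 = -1.4183 / 80.4764 = -0.018

-0.018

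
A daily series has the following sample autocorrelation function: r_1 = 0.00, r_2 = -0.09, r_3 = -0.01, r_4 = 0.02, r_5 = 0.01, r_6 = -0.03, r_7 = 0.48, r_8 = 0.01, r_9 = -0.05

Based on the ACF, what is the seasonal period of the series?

The largest autocorrelation is r_7 = 0.48; the remaining lags stay at or below 0.02.
The dominant spike at lag 7 indicates a seasonal period of 7.

7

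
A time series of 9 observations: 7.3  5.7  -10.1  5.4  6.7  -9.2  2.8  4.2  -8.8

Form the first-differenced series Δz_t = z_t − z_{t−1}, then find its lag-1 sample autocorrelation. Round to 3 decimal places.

-0.407

First differences Δz: -1.6, -15.8, 15.5, 1.3, -15.9, 12.0, 1.4, -13.0
Mean of differences = -2.0125
Numerator Σ(Δz_t−Δz̄)(Δz_{t+1}−Δz̄) = -419.4089
Denominator Σ(Δz_t−Δz̄)² = 1029.5088
r_1(Δz) = -419.4089 / 1029.5088 = -0.407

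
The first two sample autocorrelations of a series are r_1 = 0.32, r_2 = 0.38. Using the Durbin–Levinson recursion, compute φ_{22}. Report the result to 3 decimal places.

0.309

φ_{22} = (r_2 − r_1²) / (1 − r_1²)
r_1² = (0.32)² = 0.1024
Numerator = 0.38 − 0.1024 = 0.2776; denominator = 1 − 0.1024 = 0.8976
φ_{22} = 0.2776 / 0.8976 = 0.309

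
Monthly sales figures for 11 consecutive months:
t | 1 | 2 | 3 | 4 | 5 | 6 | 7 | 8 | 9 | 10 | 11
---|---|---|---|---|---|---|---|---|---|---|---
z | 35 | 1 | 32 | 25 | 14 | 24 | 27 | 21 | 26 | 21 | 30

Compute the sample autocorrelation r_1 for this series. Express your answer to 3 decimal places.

Mean z̄ = (35 + 1 + 32 + 25 + 14 + 24 + 27 + 21 + 26 + 21 + 30)/11 = 23.2727
Numerator Σ_{t=1}^{10}(z_t−z̄)(z_{t+1}−z̄) = -496.7107
Denominator Σ(z_t−z̄)² = 876.1818
r_1 = -496.7107 / 876.1818 = -0.567

-0.567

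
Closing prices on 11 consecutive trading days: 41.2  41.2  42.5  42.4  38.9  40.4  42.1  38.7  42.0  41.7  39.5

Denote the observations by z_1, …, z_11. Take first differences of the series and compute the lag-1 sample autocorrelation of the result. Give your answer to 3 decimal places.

First differences Δz: 0.0, 1.3, -0.1, -3.5, 1.5, 1.7, -3.4, 3.3, -0.3, -2.2
Mean of differences = -0.1700
Numerator Σ(Δz_t−Δz̄)(Δz_{t+1}−Δz̄) = -19.7539
Denominator Σ(Δz_t−Δz̄)² = 46.1810
r_1(Δz) = -19.7539 / 46.1810 = -0.428

-0.428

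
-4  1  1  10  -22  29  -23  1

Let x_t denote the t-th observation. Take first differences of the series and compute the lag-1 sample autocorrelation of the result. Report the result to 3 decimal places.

-0.828

First differences Δx: 5, 0, 9, -32, 51, -52, 24
Mean of differences = 0.7143
Numerator Σ(Δx_t−Δx̄)(Δx_{t+1}−Δx̄) = -5803.3673
Denominator Σ(Δx_t−Δx̄)² = 7007.4286
r_1(Δx) = -5803.3673 / 7007.4286 = -0.828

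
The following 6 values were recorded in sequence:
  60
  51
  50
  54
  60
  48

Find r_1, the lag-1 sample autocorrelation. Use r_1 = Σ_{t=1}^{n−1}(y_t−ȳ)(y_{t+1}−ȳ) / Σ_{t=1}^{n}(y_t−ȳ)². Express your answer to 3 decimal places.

-0.318

Mean ȳ = (60 + 51 + 50 + 54 + 60 + 48)/6 = 53.8333
Deviations from mean: 6.1667, -2.8333, -3.8333, 0.1667, 6.1667, -5.8333
Numerator Σ_{t=1}^{5}(y_t−ȳ)(y_{t+1}−ȳ) = -42.1944
Denominator Σ(y_t−ȳ)² = 132.8333
r_1 = -42.1944 / 132.8333 = -0.318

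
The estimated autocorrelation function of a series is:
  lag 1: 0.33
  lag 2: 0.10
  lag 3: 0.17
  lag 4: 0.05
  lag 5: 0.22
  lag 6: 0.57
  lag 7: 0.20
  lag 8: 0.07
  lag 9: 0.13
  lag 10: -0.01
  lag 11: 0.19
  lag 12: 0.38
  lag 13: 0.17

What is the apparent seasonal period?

The largest autocorrelation is r_6 = 0.57, with a weaker echo at lag 12 (0.38); the remaining lags stay at or below 0.33. The elevated value at lag 1 (0.33), dropping to 0.10 at lag 2, reflects decaying short-term dependence rather than seasonality.
The dominant spike at lag 6 indicates a seasonal period of 6.

6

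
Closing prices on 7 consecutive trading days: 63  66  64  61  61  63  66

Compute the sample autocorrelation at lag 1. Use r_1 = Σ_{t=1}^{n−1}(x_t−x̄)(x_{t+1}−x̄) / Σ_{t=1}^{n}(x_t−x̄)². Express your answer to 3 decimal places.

Mean x̄ = (63 + 66 + 64 + 61 + 61 + 63 + 66)/7 = 63.4286
Σ(x_t−x̄)(x_{t+1}−x̄) = (-1.1020) + (1.4694) + (-1.3878) + (5.8980) + (1.0408) + (-1.1020) = 4.8163
Denominator Σ(x_t−x̄)² = 25.7143
r_1 = 4.8163 / 25.7143 = 0.187

0.187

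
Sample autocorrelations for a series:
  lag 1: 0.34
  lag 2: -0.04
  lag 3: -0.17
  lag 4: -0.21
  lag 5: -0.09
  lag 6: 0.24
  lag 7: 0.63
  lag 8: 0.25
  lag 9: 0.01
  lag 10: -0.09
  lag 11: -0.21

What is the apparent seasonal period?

7

The largest autocorrelation is r_7 = 0.63; the remaining lags stay at or below 0.34.
The dominant spike at lag 7 indicates a seasonal period of 7.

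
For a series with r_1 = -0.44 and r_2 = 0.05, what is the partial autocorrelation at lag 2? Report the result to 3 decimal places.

φ_{22} = (r_2 − r_1²) / (1 − r_1²)
r_1² = (-0.44)² = 0.1936
Numerator = 0.05 − 0.1936 = -0.1436; denominator = 1 − 0.1936 = 0.8064
φ_{22} = -0.1436 / 0.8064 = -0.178

-0.178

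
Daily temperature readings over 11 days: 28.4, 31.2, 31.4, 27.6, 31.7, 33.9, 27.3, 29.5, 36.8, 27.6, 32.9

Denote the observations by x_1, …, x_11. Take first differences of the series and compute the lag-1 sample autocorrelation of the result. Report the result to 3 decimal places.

First differences Δx: 2.8, 0.2, -3.8, 4.1, 2.2, -6.6, 2.2, 7.3, -9.2, 5.3
Mean of differences = 0.4500
Numerator Σ(Δx_t−Δx̄)(Δx_{t+1}−Δx̄) = -134.2425
Denominator Σ(Δx_t−Δx̄)² = 256.3650
r_1(Δx) = -134.2425 / 256.3650 = -0.524

-0.524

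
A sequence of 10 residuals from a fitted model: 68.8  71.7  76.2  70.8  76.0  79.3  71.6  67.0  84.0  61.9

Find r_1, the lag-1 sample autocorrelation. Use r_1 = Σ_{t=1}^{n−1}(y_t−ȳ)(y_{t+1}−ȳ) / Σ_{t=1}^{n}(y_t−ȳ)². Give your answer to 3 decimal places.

Mean ȳ = (68.8 + 71.7 + 76.2 + 70.8 + 76.0 + 79.3 + 71.6 + 67.0 + 84.0 + 61.9)/10 = 72.7300
Numerator Σ_{t=1}^{9}(y_t−ȳ)(y_{t+1}−ȳ) = -178.6309
Denominator Σ(y_t−ȳ)² = 364.5410
r_1 = -178.6309 / 364.5410 = -0.490

-0.490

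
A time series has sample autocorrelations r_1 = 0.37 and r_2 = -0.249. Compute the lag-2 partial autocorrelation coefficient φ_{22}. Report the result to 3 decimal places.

φ_{22} = (r_2 − r_1²) / (1 − r_1²)
r_1² = (0.37)² = 0.1369
Numerator = -0.249 − 0.1369 = -0.3859; denominator = 1 − 0.1369 = 0.8631
φ_{22} = -0.3859 / 0.8631 = -0.447

-0.447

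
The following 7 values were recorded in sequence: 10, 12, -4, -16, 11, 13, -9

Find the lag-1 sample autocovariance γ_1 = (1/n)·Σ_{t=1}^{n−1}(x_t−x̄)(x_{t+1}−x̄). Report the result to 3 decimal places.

-8.394

Mean x̄ = (10 + 12 − 4 − 16 + 11 + 13 − 9)/7 = 2.4286
Deviations: 7.5714, 9.5714, -6.4286, -18.4286, 8.5714, 10.5714, -11.4286
Σ_{t=1}^{6}(x_t−x̄)(x_{t+1}−x̄) = -58.7551
γ_1 = -58.7551 / 7 = -8.394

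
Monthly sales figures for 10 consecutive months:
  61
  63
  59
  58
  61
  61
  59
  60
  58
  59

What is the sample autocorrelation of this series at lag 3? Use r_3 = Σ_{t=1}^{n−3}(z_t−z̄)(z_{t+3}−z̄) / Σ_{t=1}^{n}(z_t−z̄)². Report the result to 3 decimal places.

0.038

Mean z̄ = (61 + 63 + 59 + 58 + 61 + 61 + 59 + 60 + 58 + 59)/10 = 59.9000
Σ(z_t−z̄)(z_{t+3}−z̄) = (-2.0900) + (3.4100) + (-0.9900) + (1.7100) + (0.1100) + (-2.0900) + (0.8100) = 0.8700
Denominator Σ(z_t−z̄)² = 22.9000
r_3 = 0.8700 / 22.9000 = 0.038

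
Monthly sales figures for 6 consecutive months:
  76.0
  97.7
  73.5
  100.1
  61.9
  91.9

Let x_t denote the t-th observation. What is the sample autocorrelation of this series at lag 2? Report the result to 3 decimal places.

Mean x̄ = (76.0 + 97.7 + 73.5 + 100.1 + 61.9 + 91.9)/6 = 83.5167
Numerator Σ_{t=1}^{4}(x_t−x̄)(x_{t+2}−x̄) = 666.0494
Denominator Σ(x_t−x̄)² = 1170.5683
r_2 = 666.0494 / 1170.5683 = 0.569

0.569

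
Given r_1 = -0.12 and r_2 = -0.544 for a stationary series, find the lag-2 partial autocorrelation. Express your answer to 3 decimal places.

φ_{22} = (r_2 − r_1²) / (1 − r_1²)
r_1² = (-0.12)² = 0.0144
Numerator = -0.544 − 0.0144 = -0.5584; denominator = 1 − 0.0144 = 0.9856
φ_{22} = -0.5584 / 0.9856 = -0.567

-0.567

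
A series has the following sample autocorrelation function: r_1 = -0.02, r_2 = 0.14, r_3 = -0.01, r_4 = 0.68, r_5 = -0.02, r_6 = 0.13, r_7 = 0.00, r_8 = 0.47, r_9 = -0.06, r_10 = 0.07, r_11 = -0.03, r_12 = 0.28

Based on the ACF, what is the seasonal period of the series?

4

The largest autocorrelation is r_4 = 0.68, with weaker echoes at lags 8 (0.47) and 12 (0.28); the remaining lags stay at or below 0.14.
The dominant spike at lag 4 indicates a seasonal period of 4.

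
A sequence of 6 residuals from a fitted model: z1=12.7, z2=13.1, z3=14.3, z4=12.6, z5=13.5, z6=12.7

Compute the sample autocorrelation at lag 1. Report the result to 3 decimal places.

-0.472

Mean z̄ = (12.7 + 13.1 + 14.3 + 12.6 + 13.5 + 12.7)/6 = 13.1500
Deviations from mean: -0.4500, -0.0500, 1.1500, -0.5500, 0.3500, -0.4500
Σ(z_t−z̄)(z_{t+1}−z̄) = (0.0225) + (-0.0575) + (-0.6325) + (-0.1925) + (-0.1575) = -1.0175
Denominator Σ(z_t−z̄)² = 2.1550
r_1 = -1.0175 / 2.1550 = -0.472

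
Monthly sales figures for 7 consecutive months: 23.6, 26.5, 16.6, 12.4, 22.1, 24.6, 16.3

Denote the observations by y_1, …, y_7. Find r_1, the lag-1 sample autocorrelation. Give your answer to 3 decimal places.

Mean ȳ = (23.6 + 26.5 + 16.6 + 12.4 + 22.1 + 24.6 + 16.3)/7 = 20.3000
Deviations from mean: 3.3000, 6.2000, -3.7000, -7.9000, 1.8000, 4.3000, -4.0000
Numerator Σ_{t=1}^{6}(y_t−ȳ)(y_{t+1}−ȳ) = 3.0700
Denominator Σ(y_t−ȳ)² = 163.1600
r_1 = 3.0700 / 163.1600 = 0.019

0.019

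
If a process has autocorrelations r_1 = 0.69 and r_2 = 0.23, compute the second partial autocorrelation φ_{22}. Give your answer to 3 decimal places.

-0.470

φ_{22} = (r_2 − r_1²) / (1 − r_1²)
r_1² = (0.69)² = 0.4761
Numerator = 0.23 − 0.4761 = -0.2461; denominator = 1 − 0.4761 = 0.5239
φ_{22} = -0.2461 / 0.5239 = -0.470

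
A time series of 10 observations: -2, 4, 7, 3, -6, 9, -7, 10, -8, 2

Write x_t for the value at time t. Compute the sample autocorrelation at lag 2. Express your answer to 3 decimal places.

0.425

Mean x̄ = (-2 + 4 + 7 + 3 − 6 + 9 − 7 + 10 − 8 + 2)/10 = 1.2000
Numerator Σ_{t=1}^{8}(x_t−x̄)(x_{t+2}−x̄) = 168.9200
Denominator Σ(x_t−x̄)² = 397.6000
r_2 = 168.9200 / 397.6000 = 0.425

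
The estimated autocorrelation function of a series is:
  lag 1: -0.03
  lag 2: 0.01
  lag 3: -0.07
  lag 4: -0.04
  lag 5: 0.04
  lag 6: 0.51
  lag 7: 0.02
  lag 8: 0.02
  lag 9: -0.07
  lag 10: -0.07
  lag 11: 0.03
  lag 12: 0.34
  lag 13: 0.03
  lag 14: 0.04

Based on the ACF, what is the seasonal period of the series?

The largest autocorrelation is r_6 = 0.51, with a weaker echo at lag 12 (0.34); the remaining lags stay at or below 0.04.
The dominant spike at lag 6 indicates a seasonal period of 6.

6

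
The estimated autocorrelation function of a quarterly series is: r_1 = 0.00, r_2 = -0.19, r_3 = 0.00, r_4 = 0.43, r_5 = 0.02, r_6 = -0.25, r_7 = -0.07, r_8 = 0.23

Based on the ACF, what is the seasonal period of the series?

The largest autocorrelation is r_4 = 0.43, with a weaker echo at lag 8 (0.23); the remaining lags stay at or below 0.02.
The dominant spike at lag 4 indicates a seasonal period of 4.

4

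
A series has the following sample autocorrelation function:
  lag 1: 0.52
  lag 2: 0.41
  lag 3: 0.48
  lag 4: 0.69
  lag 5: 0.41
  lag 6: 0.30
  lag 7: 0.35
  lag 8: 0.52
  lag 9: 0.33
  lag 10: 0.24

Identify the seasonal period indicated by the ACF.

The largest autocorrelation is r_4 = 0.69; the remaining lags stay at or below 0.52. The elevated value at lag 1 (0.52), dropping to 0.41 at lag 2, reflects decaying short-term dependence rather than seasonality.
The dominant spike at lag 4 indicates a seasonal period of 4.

4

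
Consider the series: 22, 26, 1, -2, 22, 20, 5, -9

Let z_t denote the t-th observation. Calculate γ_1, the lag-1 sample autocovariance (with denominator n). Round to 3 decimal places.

21.139

Mean z̄ = (22 + 26 + 1 − 2 + 22 + 20 + 5 − 9)/8 = 10.6250
Σ_{t=1}^{7}(z_t−z̄)(z_{t+1}−z̄) = 169.1094
γ_1 = 169.1094 / 8 = 21.139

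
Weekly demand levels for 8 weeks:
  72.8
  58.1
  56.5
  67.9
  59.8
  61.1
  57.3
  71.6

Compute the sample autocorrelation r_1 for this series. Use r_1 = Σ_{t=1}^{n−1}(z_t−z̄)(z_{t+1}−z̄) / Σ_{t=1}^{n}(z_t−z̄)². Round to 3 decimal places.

-0.305

Mean z̄ = (72.8 + 58.1 + 56.5 + 67.9 + 59.8 + 61.1 + 57.3 + 71.6)/8 = 63.1375
Σ(z_t−z̄)(z_{t+1}−z̄) = (-48.6748) + (33.4364) + (-31.6111) + (-15.8948) + (6.8002) + (11.8939) + (-49.3998) = -93.4502
Denominator Σ(z_t−z̄)² = 306.4588
r_1 = -93.4502 / 306.4588 = -0.305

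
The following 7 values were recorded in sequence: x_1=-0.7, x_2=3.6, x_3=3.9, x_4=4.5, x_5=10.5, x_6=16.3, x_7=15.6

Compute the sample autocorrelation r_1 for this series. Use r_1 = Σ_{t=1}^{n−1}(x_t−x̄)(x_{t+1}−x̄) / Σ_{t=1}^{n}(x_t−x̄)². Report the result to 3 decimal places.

Mean x̄ = (-0.7 + 3.6 + 3.9 + 4.5 + 10.5 + 16.3 + 15.6)/7 = 7.6714
Numerator Σ_{t=1}^{6}(x_t−x̄)(x_{t+1}−x̄) = 145.2478
Denominator Σ(x_t−x̄)² = 256.2543
r_1 = 145.2478 / 256.2543 = 0.567

0.567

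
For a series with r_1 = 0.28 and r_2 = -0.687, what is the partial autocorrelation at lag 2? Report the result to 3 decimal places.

-0.831

φ_{22} = (r_2 − r_1²) / (1 − r_1²)
r_1² = (0.28)² = 0.0784
Numerator = -0.687 − 0.0784 = -0.7654; denominator = 1 − 0.0784 = 0.9216
φ_{22} = -0.7654 / 0.9216 = -0.831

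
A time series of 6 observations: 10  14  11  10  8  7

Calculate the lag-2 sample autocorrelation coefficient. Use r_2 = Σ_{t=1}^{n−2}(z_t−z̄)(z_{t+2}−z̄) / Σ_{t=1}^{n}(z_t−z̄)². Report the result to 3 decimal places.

Mean z̄ = (10 + 14 + 11 + 10 + 8 + 7)/6 = 10.0000
Deviations from mean: 0.0000, 4.0000, 1.0000, 0.0000, -2.0000, -3.0000
Σ(z_t−z̄)(z_{t+2}−z̄) = (0.0000) + (0.0000) + (-2.0000) + (0.0000) = -2.0000
Denominator Σ(z_t−z̄)² = 30.0000
r_2 = -2.0000 / 30.0000 = -0.067

-0.067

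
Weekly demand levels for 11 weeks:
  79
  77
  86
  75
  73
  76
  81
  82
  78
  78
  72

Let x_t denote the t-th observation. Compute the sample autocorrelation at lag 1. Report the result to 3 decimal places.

Mean x̄ = (79 + 77 + 86 + 75 + 73 + 76 + 81 + 82 + 78 + 78 + 72)/11 = 77.9091
Numerator Σ_{t=1}^{10}(x_t−x̄)(x_{t+1}−x̄) = -1.6446
Denominator Σ(x_t−x̄)² = 164.9091
r_1 = -1.6446 / 164.9091 = -0.010

-0.010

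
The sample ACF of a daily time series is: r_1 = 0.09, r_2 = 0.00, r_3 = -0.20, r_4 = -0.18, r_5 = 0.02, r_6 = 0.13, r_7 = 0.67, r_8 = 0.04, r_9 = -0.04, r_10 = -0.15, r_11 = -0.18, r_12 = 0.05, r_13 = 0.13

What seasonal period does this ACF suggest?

7

The largest autocorrelation is r_7 = 0.67; the remaining lags stay at or below 0.13.
The dominant spike at lag 7 indicates a seasonal period of 7.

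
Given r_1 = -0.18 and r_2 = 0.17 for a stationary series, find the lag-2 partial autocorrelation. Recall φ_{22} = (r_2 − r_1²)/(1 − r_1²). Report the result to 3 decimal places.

0.142

φ_{22} = (r_2 − r_1²) / (1 − r_1²)
r_1² = (-0.18)² = 0.0324
Numerator = 0.17 − 0.0324 = 0.1376; denominator = 1 − 0.0324 = 0.9676
φ_{22} = 0.1376 / 0.9676 = 0.142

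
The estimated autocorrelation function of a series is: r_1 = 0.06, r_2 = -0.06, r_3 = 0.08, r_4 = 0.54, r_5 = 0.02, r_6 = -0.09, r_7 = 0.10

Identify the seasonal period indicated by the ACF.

4

The largest autocorrelation is r_4 = 0.54; the remaining lags stay at or below 0.10.
The dominant spike at lag 4 indicates a seasonal period of 4.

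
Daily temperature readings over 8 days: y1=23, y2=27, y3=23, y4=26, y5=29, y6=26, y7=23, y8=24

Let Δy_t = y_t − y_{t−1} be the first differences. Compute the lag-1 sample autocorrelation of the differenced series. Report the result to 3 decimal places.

-0.311

First differences Δy: 4, -4, 3, 3, -3, -3, 1
Mean of differences = 0.1429
Numerator Σ(Δy_t−Δȳ)(Δy_{t+1}−Δȳ) = -21.4490
Denominator Σ(Δy_t−Δȳ)² = 68.8571
r_1(Δy) = -21.4490 / 68.8571 = -0.311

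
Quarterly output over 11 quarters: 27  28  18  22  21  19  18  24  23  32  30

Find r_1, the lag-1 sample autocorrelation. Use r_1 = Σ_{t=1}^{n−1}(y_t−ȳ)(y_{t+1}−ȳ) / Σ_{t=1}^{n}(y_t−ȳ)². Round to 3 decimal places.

0.378

Mean ȳ = (27 + 28 + 18 + 22 + 21 + 19 + 18 + 24 + 23 + 32 + 30)/11 = 23.8182
Numerator Σ_{t=1}^{10}(y_t−ȳ)(y_{t+1}−ȳ) = 88.9669
Denominator Σ(y_t−ȳ)² = 235.6364
r_1 = 88.9669 / 235.6364 = 0.378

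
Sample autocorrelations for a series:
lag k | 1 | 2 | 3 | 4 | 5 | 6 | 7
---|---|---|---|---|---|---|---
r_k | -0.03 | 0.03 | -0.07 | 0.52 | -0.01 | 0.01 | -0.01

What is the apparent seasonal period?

The largest autocorrelation is r_4 = 0.52; the remaining lags stay at or below 0.03.
The dominant spike at lag 4 indicates a seasonal period of 4.

4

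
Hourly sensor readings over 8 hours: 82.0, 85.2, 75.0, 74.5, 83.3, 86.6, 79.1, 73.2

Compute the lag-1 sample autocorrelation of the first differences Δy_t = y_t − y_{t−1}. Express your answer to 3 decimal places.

0.026

First differences Δy: 3.2, -10.2, -0.5, 8.8, 3.3, -7.5, -5.9
Mean of differences = -1.2571
Numerator Σ(Δy_t−Δȳ)(Δy_{t+1}−Δȳ) = 7.3510
Denominator Σ(Δy_t−Δȳ)² = 282.8571
r_1(Δy) = 7.3510 / 282.8571 = 0.026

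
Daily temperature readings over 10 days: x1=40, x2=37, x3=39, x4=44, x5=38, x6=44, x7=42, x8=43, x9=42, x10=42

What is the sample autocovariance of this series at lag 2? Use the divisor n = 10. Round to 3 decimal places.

Mean x̄ = (40 + 37 + 39 + 44 + 38 + 44 + 42 + 43 + 42 + 42)/10 = 41.1000
Σ_{t=1}^{8}(x_t−x̄)(x_{t+2}−x̄) = 10.5800
γ_2 = 10.5800 / 10 = 1.058

1.058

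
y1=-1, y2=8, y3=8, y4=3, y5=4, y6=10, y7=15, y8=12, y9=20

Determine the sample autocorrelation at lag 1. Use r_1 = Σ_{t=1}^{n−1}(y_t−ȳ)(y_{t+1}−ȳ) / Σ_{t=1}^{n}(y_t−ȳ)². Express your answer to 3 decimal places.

Mean ȳ = (-1 + 8 + 8 + 3 + 4 + 10 + 15 + 12 + 20)/9 = 8.7778
Numerator Σ_{t=1}^{8}(y_t−ȳ)(y_{t+1}−ȳ) = 98.2840
Denominator Σ(y_t−ȳ)² = 329.5556
r_1 = 98.2840 / 329.5556 = 0.298

0.298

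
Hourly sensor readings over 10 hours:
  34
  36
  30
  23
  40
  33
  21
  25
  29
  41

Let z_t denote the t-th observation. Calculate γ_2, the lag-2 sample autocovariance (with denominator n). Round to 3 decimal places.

Mean z̄ = (34 + 36 + 30 + 23 + 40 + 33 + 21 + 25 + 29 + 41)/10 = 31.2000
Σ_{t=1}^{8}(z_t−z̄)(z_{t+2}−z̄) = -207.2800
γ_2 = -207.2800 / 10 = -20.728

-20.728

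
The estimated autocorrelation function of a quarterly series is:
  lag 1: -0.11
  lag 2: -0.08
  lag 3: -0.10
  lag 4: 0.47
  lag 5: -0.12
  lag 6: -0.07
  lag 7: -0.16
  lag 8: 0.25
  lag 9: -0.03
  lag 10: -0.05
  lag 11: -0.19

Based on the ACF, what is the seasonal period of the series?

4

The largest autocorrelation is r_4 = 0.47, with a weaker echo at lag 8 (0.25); the remaining lags stay at or below -0.03.
The dominant spike at lag 4 indicates a seasonal period of 4.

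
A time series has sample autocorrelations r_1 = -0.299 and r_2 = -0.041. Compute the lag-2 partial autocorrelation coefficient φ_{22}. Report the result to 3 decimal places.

-0.143

φ_{22} = (r_2 − r_1²) / (1 − r_1²)
r_1² = (-0.299)² = 0.089401
Numerator = -0.041 − 0.0894 = -0.1304; denominator = 1 − 0.0894 = 0.9106
φ_{22} = -0.1304 / 0.9106 = -0.143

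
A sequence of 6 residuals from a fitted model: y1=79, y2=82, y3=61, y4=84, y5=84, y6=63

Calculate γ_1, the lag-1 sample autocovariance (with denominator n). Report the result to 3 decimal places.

-38.125

Mean ȳ = (79 + 82 + 61 + 84 + 84 + 63)/6 = 75.5000
Deviations: 3.5000, 6.5000, -14.5000, 8.5000, 8.5000, -12.5000
Σ_{t=1}^{5}(y_t−ȳ)(y_{t+1}−ȳ) = -228.7500
γ_1 = -228.7500 / 6 = -38.125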